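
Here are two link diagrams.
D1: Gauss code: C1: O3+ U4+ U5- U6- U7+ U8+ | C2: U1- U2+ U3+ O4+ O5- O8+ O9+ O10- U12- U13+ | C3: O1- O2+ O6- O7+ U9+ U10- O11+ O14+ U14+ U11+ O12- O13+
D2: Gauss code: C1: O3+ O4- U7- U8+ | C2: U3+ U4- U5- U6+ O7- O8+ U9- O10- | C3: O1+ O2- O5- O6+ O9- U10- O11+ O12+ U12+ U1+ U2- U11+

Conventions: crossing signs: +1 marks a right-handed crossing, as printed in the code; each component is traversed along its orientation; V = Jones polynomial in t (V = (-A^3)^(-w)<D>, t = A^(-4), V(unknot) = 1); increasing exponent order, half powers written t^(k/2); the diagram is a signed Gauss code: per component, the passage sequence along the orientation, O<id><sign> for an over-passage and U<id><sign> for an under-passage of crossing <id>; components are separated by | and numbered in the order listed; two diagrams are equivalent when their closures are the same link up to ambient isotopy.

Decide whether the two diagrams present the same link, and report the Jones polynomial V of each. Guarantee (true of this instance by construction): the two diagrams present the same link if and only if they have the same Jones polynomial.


equivalent: no
V(D1) = 1 + t + t^2 + t^3  (w +4, c 14, <D> = 1 + A^4 + A^8 + A^12)
V(D2) = t^-3 + t^-2 + t^-1 + 1  (w 0, c 12, <D> = 1 + A^4 + A^8 + A^12)
why: 2 values of V(t) split the 2 diagrams


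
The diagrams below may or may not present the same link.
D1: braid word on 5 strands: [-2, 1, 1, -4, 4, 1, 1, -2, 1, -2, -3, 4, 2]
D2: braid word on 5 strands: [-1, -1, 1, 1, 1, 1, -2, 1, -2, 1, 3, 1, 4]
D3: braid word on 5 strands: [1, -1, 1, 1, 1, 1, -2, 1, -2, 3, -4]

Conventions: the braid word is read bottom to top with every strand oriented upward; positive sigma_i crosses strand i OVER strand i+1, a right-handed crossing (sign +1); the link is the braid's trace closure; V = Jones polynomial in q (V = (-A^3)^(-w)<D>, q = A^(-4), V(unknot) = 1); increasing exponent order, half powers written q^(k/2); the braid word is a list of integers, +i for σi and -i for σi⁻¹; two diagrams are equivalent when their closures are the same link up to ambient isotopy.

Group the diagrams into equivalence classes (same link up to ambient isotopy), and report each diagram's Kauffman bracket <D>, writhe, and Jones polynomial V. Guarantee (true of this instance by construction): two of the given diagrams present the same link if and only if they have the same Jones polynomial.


classes: {D1, D2, D3}
V(D1) = -q^(-1/2) + q^(1/2) - 2q^(3/2) + 2q^(5/2) - 3q^(7/2) + 2q^(9/2) - 2q^(11/2) + q^(13/2)  [13 crossings, <D> = -A^-17 + 2A^-13 - 2A^-9 + 3A^-5 - 2A^-1 + 2A^3 - A^7 + A^11, w = +3]
D2 (bracket -A^-11 + 2A^-7 - 2A^-3 + 3A - 2A^5 + 2A^9 - A^13 + A^17; 13 crossings at w = +5): V = -q^(-1/2) + q^(1/2) - 2q^(3/2) + 2q^(5/2) - 3q^(7/2) + 2q^(9/2) - 2q^(11/2) + q^(13/2)
D3 (bracket -A^-17 + 2A^-13 - 2A^-9 + 3A^-5 - 2A^-1 + 2A^3 - A^7 + A^11; 11 crossings at w = +3): V = -q^(-1/2) + q^(1/2) - 2q^(3/2) + 2q^(5/2) - 3q^(7/2) + 2q^(9/2) - 2q^(11/2) + q^(13/2)
note: one V(q) for all 3 diagrams — one class (guaranteed)


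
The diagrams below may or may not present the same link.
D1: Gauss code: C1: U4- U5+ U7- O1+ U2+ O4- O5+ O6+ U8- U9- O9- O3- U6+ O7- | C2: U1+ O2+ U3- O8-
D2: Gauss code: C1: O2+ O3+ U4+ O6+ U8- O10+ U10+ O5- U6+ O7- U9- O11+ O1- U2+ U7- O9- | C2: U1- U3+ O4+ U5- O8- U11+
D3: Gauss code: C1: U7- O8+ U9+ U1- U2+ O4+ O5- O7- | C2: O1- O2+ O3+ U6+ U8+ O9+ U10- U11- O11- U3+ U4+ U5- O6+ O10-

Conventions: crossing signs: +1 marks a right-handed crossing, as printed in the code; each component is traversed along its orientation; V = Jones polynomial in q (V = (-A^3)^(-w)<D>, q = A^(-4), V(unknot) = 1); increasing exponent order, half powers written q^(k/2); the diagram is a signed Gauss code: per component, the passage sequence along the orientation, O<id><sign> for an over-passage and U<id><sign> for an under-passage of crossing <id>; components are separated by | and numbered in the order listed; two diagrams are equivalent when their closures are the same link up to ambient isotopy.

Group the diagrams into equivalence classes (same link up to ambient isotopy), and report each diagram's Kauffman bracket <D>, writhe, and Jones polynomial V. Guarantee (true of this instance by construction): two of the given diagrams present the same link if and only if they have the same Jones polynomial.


grouping into links: {D1, D2} | {D3}
V(D1) = -q^(-3/2) + q^(-1/2) - 2q^(1/2) + q^(3/2) - 2q^(5/2) + q^(7/2)  (w -1, c 9, <D> = -A^-17 + 2A^-13 - A^-9 + 2A^-5 - A^-1 + A^3)
V(D2) = -q^(-3/2) + q^(-1/2) - 2q^(1/2) + q^(3/2) - 2q^(5/2) + q^(7/2)  (w +1, c 11, <D> = -A^-11 + 2A^-7 - A^-3 + 2A - A^5 + A^9)
V(D3) = -q^(1/2) - q^(5/2)  (w +1, c 11, <D> = A^-7 + A)
key observation: comparing 3 Jones polynomials yields 2 groups


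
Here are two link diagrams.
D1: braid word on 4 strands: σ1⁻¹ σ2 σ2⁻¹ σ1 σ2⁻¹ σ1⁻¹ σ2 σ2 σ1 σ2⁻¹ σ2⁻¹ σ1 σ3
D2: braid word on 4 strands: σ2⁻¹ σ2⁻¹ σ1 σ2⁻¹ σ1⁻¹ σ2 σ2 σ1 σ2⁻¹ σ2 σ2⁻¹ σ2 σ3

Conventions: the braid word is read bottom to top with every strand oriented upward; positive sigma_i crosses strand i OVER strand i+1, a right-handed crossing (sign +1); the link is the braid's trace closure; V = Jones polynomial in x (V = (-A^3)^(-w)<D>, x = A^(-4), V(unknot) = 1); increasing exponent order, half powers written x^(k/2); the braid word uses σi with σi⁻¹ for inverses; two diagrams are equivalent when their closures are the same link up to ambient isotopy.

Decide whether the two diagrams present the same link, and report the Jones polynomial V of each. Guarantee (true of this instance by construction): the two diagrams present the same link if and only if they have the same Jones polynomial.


same link: yes
V(D1) = -x^-3 + x^-2 - x^-1 + 3 - x + x^2 - x^3  [13 crossings, <D> = A^-9 - A^-5 + A^-1 - 3A^3 + A^7 - A^11 + A^15, w = +1]
V(D2) = -x^-3 + x^-2 - x^-1 + 3 - x + x^2 - x^3  [13 crossings, <D> = A^-9 - A^-5 + A^-1 - 3A^3 + A^7 - A^11 + A^15, w = +1]
insight: all 2 diagrams share one V(x), hence one class


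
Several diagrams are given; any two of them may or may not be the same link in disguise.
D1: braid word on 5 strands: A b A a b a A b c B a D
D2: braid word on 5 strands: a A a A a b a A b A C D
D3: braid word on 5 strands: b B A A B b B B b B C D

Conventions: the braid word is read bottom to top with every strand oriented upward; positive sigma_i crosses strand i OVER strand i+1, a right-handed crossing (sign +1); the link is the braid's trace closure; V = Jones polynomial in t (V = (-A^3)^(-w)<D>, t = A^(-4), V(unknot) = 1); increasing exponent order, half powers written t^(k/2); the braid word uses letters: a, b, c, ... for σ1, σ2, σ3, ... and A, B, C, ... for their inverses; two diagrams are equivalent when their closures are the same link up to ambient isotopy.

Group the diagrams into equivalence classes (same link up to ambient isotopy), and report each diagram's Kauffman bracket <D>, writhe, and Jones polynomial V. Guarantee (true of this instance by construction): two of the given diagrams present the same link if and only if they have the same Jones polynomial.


equivalence classes: {D1, D2} | {D3}
D1 (bracket A^-6 + A^-2 + A^2 + A^6; 12 crossings at w = +2): V = 1 + t + t^2 + t^3
V(D2) = 1 + t + t^2 + t^3  (w 0, c 12, <D> = A^-12 + A^-8 + A^-4 + 1)
D3 (bracket A^-14 + 2A^-6 + A^2; 12 crossings at w = -6): V = t^-5 + 2t^-3 + t^-1
key observation: V(t) takes 2 values over 3 diagrams, fixing the grouping


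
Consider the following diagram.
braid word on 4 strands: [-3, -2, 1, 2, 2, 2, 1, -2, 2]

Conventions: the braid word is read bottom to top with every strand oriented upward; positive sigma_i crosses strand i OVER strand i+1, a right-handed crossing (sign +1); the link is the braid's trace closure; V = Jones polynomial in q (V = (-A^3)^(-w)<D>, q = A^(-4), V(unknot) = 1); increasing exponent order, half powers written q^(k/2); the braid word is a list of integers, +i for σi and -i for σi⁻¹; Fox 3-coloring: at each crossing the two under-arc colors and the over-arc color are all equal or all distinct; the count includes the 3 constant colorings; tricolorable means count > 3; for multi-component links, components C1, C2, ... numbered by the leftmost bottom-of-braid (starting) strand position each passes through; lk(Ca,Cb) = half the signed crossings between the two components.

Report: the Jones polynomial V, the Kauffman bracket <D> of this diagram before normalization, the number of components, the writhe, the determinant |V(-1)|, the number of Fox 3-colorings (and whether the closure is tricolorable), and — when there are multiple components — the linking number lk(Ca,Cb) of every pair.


Jones polynomial: V(q) = q - q^2 + 2q^3 - q^4 + q^5 - q^6
<D> = A^-15 - A^-11 + A^-7 - 2A^-3 + A - A^5; writhe +3
components 1, writhe +3 (9 crossings)
3-colorings: 3 of 3^9, det 7 — not tricolorable
note: w = +3 (over 9 crossings) is diagram-only; (-A^3)^(-3) removes it from V


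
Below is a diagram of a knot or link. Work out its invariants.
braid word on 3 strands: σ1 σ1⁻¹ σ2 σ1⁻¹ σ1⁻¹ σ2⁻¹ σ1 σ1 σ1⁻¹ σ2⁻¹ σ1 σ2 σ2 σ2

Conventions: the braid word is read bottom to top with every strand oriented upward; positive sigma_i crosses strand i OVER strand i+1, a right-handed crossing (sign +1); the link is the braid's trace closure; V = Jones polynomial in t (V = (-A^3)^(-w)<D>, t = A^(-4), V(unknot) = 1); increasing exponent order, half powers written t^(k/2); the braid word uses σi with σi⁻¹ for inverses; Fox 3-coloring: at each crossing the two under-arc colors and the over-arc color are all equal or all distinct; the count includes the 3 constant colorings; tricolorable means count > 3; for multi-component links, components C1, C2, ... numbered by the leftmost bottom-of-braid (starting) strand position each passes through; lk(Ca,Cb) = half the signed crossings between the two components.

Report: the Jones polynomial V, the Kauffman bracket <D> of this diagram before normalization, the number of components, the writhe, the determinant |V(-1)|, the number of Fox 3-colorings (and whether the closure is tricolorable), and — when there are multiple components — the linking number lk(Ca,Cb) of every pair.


Jones polynomial: V(t) = -t^-2 + 2t^-1 - 3 + 5t - 4t^2 + 5t^3 - 4t^4 + 2t^5 - t^6
<D> = -A^-18 + 2A^-14 - 4A^-10 + 5A^-6 - 4A^-2 + 5A^2 - 3A^6 + 2A^10 - A^14; writhe +2
components 1, writhe +2 (14 crossings)
3-colorings: 9 of 3^14, det 27 — tricolorable
note: |V(-1)| = 27: so tricolorable, since 3 divides 27


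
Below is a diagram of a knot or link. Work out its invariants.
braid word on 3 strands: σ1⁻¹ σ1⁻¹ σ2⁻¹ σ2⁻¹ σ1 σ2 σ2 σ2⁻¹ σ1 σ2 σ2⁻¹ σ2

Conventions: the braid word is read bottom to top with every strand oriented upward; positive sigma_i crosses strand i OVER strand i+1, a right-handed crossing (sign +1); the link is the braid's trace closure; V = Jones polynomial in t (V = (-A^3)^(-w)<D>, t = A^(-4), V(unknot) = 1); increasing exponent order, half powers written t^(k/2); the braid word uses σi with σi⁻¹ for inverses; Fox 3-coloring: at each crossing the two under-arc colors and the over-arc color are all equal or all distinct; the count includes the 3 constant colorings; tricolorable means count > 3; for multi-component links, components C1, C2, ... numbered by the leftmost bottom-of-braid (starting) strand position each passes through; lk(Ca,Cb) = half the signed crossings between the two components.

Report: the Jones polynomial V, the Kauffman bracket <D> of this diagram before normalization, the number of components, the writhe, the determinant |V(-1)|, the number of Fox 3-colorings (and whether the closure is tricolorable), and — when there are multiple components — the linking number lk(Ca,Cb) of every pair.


V = t^-2 - t^-1 + 1 - t + t^2
<D> = A^-8 - A^-4 + 1 - A^4 + A^8 (w = 0)
1 component over 12 crossings, w = 0
3 Fox colorings among 3^12, |V(-1)| = 5: not tricolorable
why: |V(-1)| = 5: so not tricolorable, since 3 does not divide 5


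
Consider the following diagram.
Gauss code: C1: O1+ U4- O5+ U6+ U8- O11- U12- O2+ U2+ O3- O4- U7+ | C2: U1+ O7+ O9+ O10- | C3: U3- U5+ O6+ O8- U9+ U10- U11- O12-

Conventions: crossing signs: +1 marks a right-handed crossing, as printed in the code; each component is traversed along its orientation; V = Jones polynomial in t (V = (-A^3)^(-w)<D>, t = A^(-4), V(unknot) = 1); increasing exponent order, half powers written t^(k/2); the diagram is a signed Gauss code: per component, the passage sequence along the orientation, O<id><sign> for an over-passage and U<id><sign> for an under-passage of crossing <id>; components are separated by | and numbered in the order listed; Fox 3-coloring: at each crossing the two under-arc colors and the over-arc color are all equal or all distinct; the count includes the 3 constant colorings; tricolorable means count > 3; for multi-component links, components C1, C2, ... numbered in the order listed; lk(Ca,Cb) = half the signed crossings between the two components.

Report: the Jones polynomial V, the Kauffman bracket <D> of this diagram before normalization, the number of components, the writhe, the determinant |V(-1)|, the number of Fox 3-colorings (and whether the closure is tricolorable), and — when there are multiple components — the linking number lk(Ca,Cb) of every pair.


Jones polynomial: V(t) = t^-2 + 2 + t^2
<D> = A^-8 + 2 + A^8; writhe 0
components 3, writhe 0 (12 crossings)
linking number lk(C1,C2) = +1
lk(C1,C3): -1
lk(C2,C3) = 0
3-colorings: 3 of 3^12, det 4 — not tricolorable
note: the span of V is 4, within the link bound 12 + 3 - 1


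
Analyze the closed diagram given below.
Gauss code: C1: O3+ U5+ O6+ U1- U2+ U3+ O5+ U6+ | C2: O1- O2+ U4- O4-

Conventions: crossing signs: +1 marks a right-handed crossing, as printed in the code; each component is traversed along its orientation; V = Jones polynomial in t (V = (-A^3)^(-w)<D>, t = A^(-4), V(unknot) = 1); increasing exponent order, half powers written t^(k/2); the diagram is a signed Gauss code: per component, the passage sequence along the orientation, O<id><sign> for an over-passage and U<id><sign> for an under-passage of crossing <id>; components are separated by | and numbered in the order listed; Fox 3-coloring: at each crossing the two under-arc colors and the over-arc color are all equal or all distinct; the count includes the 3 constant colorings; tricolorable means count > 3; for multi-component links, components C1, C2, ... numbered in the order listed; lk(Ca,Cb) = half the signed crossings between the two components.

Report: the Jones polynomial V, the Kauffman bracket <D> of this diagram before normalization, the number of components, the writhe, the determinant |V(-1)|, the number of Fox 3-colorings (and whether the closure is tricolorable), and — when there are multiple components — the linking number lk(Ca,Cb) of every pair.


V(t) = -t^(1/2) - t^(3/2) - t^(5/2) + t^(9/2)
bracket: A^-12 - A^-4 - 1 - A^4, w = +2
2 components, writhe +2, over 6 crossings
lk(C1,C2) = 0
det 0, colorings 27 of 3^6 — tricolorable
observation: summing lk over 1 pair gives 0


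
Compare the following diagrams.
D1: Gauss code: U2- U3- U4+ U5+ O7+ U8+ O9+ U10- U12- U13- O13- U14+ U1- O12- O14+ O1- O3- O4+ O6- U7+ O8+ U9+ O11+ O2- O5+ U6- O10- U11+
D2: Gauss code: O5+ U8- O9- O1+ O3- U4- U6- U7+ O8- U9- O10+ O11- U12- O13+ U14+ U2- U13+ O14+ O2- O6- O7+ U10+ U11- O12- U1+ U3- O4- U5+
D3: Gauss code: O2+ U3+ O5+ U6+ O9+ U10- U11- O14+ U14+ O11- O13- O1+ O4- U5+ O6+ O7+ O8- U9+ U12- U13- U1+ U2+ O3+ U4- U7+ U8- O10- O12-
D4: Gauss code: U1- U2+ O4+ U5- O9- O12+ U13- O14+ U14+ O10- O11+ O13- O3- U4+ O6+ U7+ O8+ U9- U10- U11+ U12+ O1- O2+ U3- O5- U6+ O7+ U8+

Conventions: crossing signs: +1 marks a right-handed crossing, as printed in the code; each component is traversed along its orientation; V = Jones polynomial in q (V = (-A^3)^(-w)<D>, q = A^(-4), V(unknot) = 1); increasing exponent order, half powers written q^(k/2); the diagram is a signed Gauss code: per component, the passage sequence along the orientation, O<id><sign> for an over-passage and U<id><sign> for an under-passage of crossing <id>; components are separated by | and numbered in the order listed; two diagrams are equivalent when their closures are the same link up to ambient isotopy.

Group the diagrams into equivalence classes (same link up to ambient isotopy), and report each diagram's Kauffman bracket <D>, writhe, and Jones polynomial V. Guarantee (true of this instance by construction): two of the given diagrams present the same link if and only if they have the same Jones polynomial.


equivalence classes: {D1, D3, D4} | {D2}
D1 (bracket A^-20 - 2A^-16 + 2A^-12 - 2A^-8 + 2A^-4 - 1 + A^4; 14 crossings at w = 0): V = q^-1 - 1 + 2q - 2q^2 + 2q^3 - 2q^4 + q^5
D2 (bracket A^-2 + A^6 - A^10; 14 crossings at w = -2): V = -q^-4 + q^-3 + q^-1
V(D3) = q^-1 - 1 + 2q - 2q^2 + 2q^3 - 2q^4 + q^5  (w +2, c 14, <D> = A^-14 - 2A^-10 + 2A^-6 - 2A^-2 + 2A^2 - A^6 + A^10)
D4 (bracket A^-14 - 2A^-10 + 2A^-6 - 2A^-2 + 2A^2 - A^6 + A^10; 14 crossings at w = +2): V = q^-1 - 1 + 2q - 2q^2 + 2q^3 - 2q^4 + q^5
observation: V(q) takes 2 values over 4 diagrams, fixing the grouping


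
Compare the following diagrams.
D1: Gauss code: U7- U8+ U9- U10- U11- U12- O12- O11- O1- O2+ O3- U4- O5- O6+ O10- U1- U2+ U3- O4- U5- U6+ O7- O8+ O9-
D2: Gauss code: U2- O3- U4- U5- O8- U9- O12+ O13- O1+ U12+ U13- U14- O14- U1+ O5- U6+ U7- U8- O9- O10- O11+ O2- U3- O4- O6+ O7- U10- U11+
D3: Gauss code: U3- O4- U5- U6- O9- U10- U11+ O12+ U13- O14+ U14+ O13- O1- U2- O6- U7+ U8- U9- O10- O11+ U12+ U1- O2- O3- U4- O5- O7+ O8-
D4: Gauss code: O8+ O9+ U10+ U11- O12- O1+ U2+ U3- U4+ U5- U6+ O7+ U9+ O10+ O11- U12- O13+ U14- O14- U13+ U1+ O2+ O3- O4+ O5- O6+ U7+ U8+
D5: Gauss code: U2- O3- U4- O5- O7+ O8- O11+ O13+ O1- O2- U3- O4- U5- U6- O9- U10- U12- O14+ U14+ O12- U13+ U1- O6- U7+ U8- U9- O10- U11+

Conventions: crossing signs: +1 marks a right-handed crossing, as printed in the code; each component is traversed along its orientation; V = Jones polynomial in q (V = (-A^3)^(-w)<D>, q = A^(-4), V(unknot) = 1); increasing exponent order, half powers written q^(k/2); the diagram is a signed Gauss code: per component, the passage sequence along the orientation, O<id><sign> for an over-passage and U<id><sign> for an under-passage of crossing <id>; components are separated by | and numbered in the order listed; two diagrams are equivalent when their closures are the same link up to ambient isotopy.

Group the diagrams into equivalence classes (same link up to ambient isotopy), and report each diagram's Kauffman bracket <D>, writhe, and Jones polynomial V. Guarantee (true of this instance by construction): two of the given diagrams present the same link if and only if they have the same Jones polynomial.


classes: {D1} | {D2, D3, D5} | {D4}
V(D1) = -q^-4 + q^-3 + q^-1  [12 crossings, <D> = A^-14 + A^-6 - A^-2, w = -6]
V(D2) = q^-8 - 2q^-7 + q^-6 - 2q^-5 + 2q^-4 + q^-2  (w -6, c 14, <D> = A^-10 + 2A^-2 - 2A^2 + A^6 - 2A^10 + A^14)
V(D3) = q^-8 - 2q^-7 + q^-6 - 2q^-5 + 2q^-4 + q^-2  (w -6, c 14, <D> = A^-10 + 2A^-2 - 2A^2 + A^6 - 2A^10 + A^14)
V(D4) = q + q^3 - q^4  [14 crossings, <D> = -A^-4 + 1 + A^8, w = +4]
V(D5) = q^-8 - 2q^-7 + q^-6 - 2q^-5 + 2q^-4 + q^-2  (w -6, c 14, <D> = A^-10 + 2A^-2 - 2A^2 + A^6 - 2A^10 + A^14)
note: comparing 5 Jones polynomials yields 3 groups


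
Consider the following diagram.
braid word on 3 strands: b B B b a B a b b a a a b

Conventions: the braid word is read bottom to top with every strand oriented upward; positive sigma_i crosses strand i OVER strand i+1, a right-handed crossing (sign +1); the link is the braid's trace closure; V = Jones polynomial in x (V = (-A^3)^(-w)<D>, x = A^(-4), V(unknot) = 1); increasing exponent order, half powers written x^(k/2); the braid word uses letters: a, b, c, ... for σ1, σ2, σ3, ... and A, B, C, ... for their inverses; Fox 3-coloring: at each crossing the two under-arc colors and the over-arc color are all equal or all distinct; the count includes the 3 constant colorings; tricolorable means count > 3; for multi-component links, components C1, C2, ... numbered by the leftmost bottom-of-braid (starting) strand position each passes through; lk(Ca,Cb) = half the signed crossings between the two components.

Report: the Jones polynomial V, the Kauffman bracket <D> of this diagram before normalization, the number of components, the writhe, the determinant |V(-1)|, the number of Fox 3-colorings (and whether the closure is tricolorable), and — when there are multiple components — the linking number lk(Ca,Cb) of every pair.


V = -x^(5/2) - x^(9/2) - x^(13/2) + x^(15/2)
<D> = -A^-9 + A^-5 + A^3 + A^11 (w = +7)
2 components over 13 crossings, w = +7
lk(C1,C2): +2
3 Fox colorings among 3^13, |V(-1)| = 4: not tricolorable
why: |V(-1)| = 4: so not tricolorable, since 3 does not divide 4


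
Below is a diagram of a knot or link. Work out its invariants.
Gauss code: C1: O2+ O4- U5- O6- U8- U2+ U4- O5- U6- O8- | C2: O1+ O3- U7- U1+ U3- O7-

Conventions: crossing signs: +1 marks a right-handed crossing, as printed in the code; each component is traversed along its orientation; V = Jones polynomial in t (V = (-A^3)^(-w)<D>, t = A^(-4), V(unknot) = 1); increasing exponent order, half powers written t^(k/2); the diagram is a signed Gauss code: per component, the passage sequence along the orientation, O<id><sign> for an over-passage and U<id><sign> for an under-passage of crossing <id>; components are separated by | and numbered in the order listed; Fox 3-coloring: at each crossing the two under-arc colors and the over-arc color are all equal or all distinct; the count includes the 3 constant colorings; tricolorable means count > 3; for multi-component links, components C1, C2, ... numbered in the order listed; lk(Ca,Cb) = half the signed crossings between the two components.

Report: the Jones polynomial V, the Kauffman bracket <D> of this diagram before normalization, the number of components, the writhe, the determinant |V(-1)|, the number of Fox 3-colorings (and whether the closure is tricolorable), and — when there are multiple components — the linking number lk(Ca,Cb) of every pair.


V = t^(-9/2) - t^(-5/2) - t^(-3/2) - t^(-1/2)
<D> = -A^-10 - A^-6 - A^-2 + A^6 (w = -4)
2 components over 8 crossings, w = -4
lk(C1,C2): 0
27 Fox colorings among 3^8, |V(-1)| = 0: tricolorable
why: |V(-1)| = 0: so tricolorable, since 3 divides 0


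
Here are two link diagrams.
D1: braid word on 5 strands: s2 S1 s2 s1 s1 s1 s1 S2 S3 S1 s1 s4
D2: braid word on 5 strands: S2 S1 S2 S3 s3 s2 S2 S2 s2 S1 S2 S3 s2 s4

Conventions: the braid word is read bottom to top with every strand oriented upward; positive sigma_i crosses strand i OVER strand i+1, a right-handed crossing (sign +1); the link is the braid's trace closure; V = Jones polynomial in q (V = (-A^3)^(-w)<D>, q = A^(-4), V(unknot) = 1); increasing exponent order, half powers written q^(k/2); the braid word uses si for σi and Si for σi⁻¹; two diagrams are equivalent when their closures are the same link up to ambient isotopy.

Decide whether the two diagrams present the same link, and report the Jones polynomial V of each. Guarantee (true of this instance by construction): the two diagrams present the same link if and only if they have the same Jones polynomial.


equivalent: no
D1 (bracket -A^-4 + 1 + A^8; 12 crossings at w = +4): V = q + q^3 - q^4
D2 (bracket A^-8 + 1 - A^4; 14 crossings at w = -4): V = -q^-4 + q^-3 + q^-1
key observation: V(q) takes 2 values over 2 diagrams, fixing the grouping


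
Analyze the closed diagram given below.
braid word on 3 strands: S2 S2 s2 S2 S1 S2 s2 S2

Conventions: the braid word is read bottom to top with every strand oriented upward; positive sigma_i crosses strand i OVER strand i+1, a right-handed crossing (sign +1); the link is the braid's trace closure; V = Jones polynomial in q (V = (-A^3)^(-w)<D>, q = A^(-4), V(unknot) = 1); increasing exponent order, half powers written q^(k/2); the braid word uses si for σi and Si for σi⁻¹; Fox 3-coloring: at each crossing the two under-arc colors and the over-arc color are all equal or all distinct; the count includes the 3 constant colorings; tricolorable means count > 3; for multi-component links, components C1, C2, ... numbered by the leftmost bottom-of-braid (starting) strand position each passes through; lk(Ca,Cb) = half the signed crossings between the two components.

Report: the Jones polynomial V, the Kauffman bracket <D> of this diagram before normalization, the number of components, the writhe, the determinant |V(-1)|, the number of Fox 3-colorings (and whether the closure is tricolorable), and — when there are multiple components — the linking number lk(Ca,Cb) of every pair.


Jones polynomial: V(q) = -q^-4 + q^-3 + q^-1
<D> = A^-8 + 1 - A^4; writhe -4
components 1, writhe -4 (8 crossings)
3-colorings: 9 of 3^8, det 3 — tricolorable
note: inverse pairs cancel, leaving σ2⁻¹ σ2⁻¹ σ1⁻¹ σ2⁻¹


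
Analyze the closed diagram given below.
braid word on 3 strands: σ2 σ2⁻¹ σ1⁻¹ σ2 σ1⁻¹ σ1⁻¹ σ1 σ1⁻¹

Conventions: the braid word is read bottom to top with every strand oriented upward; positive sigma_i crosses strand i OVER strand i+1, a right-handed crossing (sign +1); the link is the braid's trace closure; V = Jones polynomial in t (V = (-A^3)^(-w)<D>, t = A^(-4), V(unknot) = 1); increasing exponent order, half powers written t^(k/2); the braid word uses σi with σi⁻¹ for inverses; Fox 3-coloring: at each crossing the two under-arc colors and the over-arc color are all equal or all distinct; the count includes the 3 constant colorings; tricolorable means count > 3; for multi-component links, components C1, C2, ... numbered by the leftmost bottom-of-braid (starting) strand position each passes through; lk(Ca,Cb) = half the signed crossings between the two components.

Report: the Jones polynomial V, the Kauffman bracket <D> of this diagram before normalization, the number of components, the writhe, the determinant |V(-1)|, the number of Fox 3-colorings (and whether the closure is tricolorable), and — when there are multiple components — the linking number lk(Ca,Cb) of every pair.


V(t) = -t^-4 + t^-3 + t^-1
bracket: A^-2 + A^6 - A^10, w = -2
1 component, writhe -2, over 8 crossings
det 3, colorings 9 of 3^8 — tricolorable
observation: free reduction leaves σ1⁻¹ σ2 σ1⁻¹ σ1⁻¹ of the original 8 letters


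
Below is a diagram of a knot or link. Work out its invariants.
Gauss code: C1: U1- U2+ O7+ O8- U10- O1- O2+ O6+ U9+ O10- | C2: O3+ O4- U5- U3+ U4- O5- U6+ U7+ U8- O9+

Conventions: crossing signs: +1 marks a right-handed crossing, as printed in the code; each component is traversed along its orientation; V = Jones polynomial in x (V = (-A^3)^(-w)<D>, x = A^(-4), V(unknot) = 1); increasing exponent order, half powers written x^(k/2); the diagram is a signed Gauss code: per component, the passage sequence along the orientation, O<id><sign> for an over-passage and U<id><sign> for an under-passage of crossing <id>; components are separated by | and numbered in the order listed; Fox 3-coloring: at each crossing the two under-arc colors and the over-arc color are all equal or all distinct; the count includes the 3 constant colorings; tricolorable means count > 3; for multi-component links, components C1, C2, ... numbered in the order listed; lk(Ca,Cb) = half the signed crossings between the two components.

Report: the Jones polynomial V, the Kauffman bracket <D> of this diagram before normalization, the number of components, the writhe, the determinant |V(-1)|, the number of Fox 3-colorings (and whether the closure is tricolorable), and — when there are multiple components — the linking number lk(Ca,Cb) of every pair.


Jones polynomial: V(x) = -x^(1/2) - x^(5/2)
<D> = -A^-10 - A^-2; writhe 0
components 2, writhe 0 (10 crossings)
linking number lk(C1,C2) = +1
3-colorings: 3 of 3^10, det 2 — not tricolorable
note: |V(-1)| = 2: so not tricolorable, since 3 does not divide 2


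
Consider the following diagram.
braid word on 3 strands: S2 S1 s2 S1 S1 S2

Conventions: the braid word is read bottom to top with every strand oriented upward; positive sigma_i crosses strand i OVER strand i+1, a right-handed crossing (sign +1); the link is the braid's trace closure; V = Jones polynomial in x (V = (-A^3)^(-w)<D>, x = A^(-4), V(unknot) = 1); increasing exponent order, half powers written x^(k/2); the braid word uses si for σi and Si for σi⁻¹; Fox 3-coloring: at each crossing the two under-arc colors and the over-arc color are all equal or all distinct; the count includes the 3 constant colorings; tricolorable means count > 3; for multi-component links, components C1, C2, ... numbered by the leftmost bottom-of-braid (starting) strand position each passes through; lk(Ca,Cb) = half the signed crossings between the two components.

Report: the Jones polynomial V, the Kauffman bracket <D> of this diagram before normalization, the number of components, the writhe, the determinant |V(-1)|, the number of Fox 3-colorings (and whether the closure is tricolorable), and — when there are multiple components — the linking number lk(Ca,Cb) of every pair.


V = -x^-6 + x^-5 - x^-4 + 2x^-3 - x^-2 + x^-1
<D> = A^-8 - A^-4 + 2 - A^4 + A^8 - A^12 (w = -4)
1 component over 6 crossings, w = -4
3 Fox colorings among 3^6, |V(-1)| = 7: not tricolorable
why: w = -4 (over 6 crossings) is diagram-only; (-A^3)^(4) removes it from V


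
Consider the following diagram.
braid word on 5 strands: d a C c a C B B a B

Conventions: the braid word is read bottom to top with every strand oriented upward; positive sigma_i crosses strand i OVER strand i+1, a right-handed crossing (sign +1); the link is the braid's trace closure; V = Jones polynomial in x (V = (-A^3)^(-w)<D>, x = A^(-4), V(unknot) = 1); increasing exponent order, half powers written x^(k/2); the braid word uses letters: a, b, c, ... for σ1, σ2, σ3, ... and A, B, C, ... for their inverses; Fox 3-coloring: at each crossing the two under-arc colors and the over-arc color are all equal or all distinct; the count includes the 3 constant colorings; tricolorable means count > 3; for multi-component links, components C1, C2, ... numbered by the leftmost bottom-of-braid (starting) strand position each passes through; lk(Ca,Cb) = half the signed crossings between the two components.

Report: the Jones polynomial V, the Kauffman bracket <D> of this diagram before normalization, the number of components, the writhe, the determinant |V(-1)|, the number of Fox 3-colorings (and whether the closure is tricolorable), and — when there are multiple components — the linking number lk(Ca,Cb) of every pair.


V(x) = -x^-3 + 2x^-2 - 2x^-1 + 3 - 2x + 2x^2 - x^3
bracket: -A^-12 + 2A^-8 - 2A^-4 + 3 - 2A^4 + 2A^8 - A^12, w = 0
1 component, writhe 0, over 10 crossings
det 13, colorings 3 of 3^10 — not tricolorable
observation: palindromic: swapping x for 1/x fixes V


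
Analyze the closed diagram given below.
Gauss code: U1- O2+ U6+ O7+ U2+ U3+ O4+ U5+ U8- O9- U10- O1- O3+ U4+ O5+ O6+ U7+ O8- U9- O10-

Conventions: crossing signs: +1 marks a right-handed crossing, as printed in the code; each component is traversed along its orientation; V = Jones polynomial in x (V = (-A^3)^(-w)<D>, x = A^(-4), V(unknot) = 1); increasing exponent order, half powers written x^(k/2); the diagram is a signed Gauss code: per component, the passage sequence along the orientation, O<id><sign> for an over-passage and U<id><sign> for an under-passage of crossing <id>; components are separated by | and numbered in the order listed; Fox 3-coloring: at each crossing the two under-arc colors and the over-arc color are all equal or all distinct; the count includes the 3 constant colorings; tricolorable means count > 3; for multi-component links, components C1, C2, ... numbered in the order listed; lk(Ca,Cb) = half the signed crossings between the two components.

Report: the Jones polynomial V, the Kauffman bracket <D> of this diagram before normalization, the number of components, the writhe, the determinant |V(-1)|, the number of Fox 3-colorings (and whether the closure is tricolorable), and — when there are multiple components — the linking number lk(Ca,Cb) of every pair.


Jones polynomial: V(x) = x^-2 - 2x^-1 + 3 - 3x + 4x^2 - 3x^3 + 2x^4 - 2x^5 + x^6
<D> = A^-18 - 2A^-14 + 2A^-10 - 3A^-6 + 4A^-2 - 3A^2 + 3A^6 - 2A^10 + A^14; writhe +2
components 1, writhe +2 (10 crossings)
3-colorings: 9 of 3^10, det 21 — tricolorable
note: |V(-1)| = 21: so tricolorable, since 3 divides 21


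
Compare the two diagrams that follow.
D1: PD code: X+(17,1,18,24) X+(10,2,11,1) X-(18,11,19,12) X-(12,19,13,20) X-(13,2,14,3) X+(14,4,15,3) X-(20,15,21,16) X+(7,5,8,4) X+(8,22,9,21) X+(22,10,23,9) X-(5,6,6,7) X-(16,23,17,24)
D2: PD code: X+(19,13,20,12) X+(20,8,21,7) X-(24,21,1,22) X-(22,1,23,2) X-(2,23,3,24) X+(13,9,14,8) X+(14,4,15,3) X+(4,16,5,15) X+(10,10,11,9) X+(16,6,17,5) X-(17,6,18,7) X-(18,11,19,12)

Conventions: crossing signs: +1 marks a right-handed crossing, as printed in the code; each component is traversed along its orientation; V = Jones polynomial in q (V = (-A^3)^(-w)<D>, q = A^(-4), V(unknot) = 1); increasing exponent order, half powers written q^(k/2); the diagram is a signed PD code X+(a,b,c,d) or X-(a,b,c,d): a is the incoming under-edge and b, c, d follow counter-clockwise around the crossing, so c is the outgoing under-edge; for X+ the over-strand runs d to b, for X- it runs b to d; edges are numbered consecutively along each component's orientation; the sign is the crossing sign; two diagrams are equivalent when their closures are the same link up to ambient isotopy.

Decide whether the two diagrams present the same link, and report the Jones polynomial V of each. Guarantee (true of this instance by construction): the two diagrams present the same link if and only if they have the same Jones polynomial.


equivalent: yes
D1 (bracket -A^-12 + A^-8 - A^-4 + 3 - A^4 + A^8 - A^12; 12 crossings at w = 0): V = -q^-3 + q^-2 - q^-1 + 3 - q + q^2 - q^3
V(D2) = -q^-3 + q^-2 - q^-1 + 3 - q + q^2 - q^3  (w +2, c 12, <D> = -A^-6 + A^-2 - A^2 + 3A^6 - A^10 + A^14 - A^18)
key observation: all 2 diagrams share one V(q), hence one class


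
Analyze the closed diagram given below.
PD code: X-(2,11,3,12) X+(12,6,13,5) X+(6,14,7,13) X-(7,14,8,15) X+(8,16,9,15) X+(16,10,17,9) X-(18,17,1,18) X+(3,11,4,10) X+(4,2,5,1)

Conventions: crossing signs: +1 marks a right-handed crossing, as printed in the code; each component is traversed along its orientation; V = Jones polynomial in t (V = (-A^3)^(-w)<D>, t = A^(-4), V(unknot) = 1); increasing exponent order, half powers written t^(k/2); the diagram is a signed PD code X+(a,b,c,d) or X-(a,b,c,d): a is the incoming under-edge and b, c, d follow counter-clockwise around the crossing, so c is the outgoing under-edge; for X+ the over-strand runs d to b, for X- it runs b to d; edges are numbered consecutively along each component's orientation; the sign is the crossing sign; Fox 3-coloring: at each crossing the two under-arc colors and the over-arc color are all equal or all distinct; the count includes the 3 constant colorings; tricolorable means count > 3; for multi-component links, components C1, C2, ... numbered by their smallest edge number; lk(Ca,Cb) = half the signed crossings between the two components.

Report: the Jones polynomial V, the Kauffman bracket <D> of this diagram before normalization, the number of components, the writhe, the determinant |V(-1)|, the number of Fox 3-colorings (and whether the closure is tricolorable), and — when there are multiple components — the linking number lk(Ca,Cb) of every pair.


V = t + t^3 - t^4
<D> = A^-7 - A^-3 - A^5 (w = +3)
1 component over 9 crossings, w = +3
9 Fox colorings among 3^9, |V(-1)| = 3: tricolorable
why: V spans 3 powers of t: at least 3 crossings in any diagram


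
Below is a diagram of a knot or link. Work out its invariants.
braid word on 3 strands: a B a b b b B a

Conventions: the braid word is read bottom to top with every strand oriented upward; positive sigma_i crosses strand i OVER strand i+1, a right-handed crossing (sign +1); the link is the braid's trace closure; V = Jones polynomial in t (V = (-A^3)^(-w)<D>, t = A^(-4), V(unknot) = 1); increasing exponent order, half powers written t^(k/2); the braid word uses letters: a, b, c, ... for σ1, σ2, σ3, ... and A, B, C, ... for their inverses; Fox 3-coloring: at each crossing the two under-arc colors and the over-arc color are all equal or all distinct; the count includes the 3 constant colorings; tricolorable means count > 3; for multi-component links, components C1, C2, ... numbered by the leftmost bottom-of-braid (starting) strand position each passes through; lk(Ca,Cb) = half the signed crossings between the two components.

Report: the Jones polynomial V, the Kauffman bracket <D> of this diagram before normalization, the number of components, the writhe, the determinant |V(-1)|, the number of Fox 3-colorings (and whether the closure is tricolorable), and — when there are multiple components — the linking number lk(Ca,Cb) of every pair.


V(t) = t - t^2 + 2t^3 - t^4 + t^5 - t^6
bracket: -A^-12 + A^-8 - A^-4 + 2 - A^4 + A^8, w = +4
1 component, writhe +4, over 8 crossings
det 7, colorings 3 of 3^8 — not tricolorable
observation: inverse pairs cancel, leaving σ1 σ2⁻¹ σ1 σ2 σ2 σ1


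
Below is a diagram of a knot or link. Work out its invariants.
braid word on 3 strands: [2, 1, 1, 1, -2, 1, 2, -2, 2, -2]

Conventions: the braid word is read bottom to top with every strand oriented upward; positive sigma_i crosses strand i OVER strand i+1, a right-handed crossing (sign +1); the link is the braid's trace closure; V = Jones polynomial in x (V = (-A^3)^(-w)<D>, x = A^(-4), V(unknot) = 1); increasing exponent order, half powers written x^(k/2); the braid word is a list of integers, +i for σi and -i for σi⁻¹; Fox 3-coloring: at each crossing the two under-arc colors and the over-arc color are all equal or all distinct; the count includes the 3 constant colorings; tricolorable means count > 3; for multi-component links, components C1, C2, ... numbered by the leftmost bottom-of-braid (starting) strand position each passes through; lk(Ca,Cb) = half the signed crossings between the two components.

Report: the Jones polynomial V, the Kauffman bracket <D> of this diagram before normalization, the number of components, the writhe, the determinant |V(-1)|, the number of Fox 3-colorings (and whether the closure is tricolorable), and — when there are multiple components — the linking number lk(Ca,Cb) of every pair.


Jones polynomial: V(x) = x + x^3 - x^4
<D> = -A^-4 + 1 + A^8; writhe +4
components 1, writhe +4 (10 crossings)
3-colorings: 9 of 3^10, det 3 — tricolorable
note: free reduction leaves σ2 σ1 σ1 σ1 σ2⁻¹ σ1 of the original 10 letters


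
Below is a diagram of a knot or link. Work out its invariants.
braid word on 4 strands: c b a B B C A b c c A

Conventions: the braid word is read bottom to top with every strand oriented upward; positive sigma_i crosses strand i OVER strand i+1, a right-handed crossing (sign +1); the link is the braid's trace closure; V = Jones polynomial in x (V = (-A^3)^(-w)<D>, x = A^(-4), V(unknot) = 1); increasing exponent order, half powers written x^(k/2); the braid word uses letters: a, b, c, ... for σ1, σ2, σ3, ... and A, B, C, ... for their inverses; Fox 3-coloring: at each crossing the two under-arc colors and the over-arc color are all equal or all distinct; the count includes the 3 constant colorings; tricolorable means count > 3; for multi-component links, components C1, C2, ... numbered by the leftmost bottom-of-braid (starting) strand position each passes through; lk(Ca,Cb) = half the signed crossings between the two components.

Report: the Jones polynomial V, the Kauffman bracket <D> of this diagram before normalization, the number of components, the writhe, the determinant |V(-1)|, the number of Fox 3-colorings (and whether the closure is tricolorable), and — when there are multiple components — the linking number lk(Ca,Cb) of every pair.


V(x) = -x^-3 + 2x^-2 - 3x^-1 + 4 - 3x + 4x^2 - 2x^3 + x^4 - x^5
bracket: A^-17 - A^-13 + 2A^-9 - 4A^-5 + 3A^-1 - 4A^3 + 3A^7 - 2A^11 + A^15, w = +1
1 component, writhe +1, over 11 crossings
det 21, colorings 9 of 3^11 — tricolorable
observation: V spans 8 powers of x: at least 8 crossings in any diagram
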